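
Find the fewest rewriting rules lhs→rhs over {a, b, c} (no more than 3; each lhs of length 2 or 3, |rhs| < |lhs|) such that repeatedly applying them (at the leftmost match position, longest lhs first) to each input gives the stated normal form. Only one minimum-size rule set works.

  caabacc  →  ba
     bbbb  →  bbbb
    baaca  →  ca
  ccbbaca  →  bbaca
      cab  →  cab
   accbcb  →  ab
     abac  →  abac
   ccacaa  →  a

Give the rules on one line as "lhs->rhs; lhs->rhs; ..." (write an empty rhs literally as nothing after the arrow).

  | caabacc => ccbacc => bacc => ba
  | bbbb
  | baaca => bcca => ca
  | ccbbaca => bbaca

aa->c; bc->; cc->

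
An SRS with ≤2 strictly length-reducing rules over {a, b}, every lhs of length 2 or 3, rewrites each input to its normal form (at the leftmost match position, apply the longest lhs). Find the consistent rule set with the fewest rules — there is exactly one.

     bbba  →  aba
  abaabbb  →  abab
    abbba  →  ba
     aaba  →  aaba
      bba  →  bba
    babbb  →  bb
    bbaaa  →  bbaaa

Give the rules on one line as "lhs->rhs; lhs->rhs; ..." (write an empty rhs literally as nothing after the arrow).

abb->; bbb->ab

  | bbba => aba
  | abaabbb => abab
  | abbba => ba
  | aaba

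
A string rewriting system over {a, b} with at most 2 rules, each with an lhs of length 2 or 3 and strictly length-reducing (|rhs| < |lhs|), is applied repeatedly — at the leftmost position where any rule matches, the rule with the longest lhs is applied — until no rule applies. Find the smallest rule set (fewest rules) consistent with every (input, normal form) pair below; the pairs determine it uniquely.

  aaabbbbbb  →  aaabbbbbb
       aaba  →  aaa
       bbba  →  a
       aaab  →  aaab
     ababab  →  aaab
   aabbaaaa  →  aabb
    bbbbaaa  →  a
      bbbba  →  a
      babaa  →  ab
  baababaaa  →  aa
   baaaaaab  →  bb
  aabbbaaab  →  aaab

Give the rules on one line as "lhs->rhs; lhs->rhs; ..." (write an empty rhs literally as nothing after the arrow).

ba->a; baa->b

  | aaabbbbbb
  | aaba => aaa
  | bbba => bba => ba => a
  | aaab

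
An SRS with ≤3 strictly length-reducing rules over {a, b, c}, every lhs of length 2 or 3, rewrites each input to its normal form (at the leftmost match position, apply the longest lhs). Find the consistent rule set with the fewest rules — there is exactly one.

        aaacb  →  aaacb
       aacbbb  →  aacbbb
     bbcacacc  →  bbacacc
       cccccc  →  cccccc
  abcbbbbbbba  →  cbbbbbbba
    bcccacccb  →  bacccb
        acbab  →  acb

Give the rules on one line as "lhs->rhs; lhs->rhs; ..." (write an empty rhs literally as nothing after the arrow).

ab->; bc->b

  | aaacb
  | aacbbb
  | bbcacacc => bbacacc
  | cccccc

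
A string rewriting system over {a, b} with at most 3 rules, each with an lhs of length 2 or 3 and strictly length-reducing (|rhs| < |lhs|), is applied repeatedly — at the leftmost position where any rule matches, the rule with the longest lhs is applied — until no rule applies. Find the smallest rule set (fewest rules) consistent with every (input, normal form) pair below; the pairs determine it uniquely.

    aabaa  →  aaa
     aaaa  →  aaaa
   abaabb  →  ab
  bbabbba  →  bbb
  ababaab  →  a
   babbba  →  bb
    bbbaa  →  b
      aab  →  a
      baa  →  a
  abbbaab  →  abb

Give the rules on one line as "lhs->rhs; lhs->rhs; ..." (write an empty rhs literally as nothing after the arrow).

aab->a; ba->

  | aabaa => aaa
  | aaaa
  | abaabb => aabb => ab
  | bbabbba => bbbba => bbb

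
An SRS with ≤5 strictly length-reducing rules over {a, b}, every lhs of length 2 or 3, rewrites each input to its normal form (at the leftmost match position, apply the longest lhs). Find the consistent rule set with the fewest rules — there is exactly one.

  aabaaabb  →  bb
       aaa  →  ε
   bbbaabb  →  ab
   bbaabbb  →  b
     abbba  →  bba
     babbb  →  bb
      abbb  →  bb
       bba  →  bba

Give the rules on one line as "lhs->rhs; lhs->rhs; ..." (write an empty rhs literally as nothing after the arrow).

aaa->; aba->; abb->b; bab->ab

  | aabaaabb => aaabb => bb
  | aaa => ε
  | bbbaabb => bbbab => bbab => bab => ab
  | bbaabbb => bbabb => babb => abb => b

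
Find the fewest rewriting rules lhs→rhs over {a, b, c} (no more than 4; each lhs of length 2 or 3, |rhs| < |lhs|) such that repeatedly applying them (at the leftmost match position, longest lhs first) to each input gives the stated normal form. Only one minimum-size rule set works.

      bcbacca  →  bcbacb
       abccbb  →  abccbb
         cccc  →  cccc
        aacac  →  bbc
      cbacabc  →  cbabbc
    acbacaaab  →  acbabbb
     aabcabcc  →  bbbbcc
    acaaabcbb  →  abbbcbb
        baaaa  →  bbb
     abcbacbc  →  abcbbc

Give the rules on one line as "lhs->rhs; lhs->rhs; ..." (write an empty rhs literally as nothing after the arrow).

aa->b; ca->b; cbc->ac

  | bcbacca => bcbacb
  | abccbb
  | cccc
  | aacac => bcac => bbc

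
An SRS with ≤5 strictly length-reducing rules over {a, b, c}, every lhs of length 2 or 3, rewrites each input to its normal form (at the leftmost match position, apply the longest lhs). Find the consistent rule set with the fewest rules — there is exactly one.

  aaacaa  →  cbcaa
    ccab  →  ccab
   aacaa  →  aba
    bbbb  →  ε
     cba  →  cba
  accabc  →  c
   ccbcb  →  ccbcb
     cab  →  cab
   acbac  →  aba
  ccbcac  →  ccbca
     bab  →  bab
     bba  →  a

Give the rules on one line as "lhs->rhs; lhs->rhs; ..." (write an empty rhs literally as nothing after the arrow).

aaa->cb; ac->a; aca->b; bb->

  | aaacaa => cbcaa
  | ccab
  | aacaa => aba
  | bbbb => bb => ε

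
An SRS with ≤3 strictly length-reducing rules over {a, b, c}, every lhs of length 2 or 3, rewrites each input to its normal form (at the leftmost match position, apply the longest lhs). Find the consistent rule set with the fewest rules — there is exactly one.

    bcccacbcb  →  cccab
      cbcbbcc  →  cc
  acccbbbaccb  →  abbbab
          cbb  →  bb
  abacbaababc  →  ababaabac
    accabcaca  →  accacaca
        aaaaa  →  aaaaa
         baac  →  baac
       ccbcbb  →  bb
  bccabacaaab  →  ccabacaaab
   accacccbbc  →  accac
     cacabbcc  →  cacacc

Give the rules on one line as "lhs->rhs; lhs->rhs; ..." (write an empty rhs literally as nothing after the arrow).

  | bcccacbcb => cccacbcb => cccabcb => cccacb => cccab
  | cbcbbcc => bcbbcc => cbbcc => bbcc => bcc => cc
  | acccbbbaccb => accbbbaccb => acbbbaccb => abbbaccb => abbbacb => abbbab
  | cbb => bb

bc->c; cb->b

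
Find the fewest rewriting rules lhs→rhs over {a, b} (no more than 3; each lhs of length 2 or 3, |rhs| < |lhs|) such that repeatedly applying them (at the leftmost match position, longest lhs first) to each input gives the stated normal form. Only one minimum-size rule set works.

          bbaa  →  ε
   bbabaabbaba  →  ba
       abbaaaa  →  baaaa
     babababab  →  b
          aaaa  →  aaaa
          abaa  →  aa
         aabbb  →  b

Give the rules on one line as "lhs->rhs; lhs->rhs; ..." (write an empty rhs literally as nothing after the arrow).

  | bbaa => bba => bb => ε
  | bbabaabbaba => bbbaabbaba => baabbaba => bababa => baba => ba
  | abbaaaa => baaaa
  | babababab => bababab => babab => bab => b

ab->; bb->; bba->bb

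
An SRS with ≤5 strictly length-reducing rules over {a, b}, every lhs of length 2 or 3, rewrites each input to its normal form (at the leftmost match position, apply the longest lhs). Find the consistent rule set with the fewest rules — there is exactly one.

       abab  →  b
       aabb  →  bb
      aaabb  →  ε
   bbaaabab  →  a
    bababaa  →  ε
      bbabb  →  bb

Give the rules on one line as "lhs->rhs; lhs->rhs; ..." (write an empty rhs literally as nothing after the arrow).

  | abab => aab => b
  | aabb => bb
  | aaabb => abb => ε
  | bbaaabab => bababab => baabab => abbab => ab => a

aa->; ab->a; abb->; baa->ab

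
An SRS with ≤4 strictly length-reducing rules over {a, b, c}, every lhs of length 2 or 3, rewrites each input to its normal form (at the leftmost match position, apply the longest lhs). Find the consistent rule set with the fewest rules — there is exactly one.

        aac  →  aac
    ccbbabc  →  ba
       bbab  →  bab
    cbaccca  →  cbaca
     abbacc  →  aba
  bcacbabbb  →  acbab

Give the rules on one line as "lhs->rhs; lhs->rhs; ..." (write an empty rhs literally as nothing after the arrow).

  | aac
  | ccbbabc => bbabc => babc => ba
  | bbab => bab
  | cbaccca => cbaca

bb->b; bc->; cc->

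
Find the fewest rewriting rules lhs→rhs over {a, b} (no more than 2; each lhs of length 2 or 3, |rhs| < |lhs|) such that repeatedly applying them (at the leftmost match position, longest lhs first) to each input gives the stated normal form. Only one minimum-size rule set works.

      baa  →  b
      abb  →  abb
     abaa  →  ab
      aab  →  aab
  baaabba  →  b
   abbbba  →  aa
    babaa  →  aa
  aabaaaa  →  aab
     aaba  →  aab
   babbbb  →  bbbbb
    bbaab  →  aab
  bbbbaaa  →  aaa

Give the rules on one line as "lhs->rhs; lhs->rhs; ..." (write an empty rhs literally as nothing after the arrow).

  | baa => ba => b
  | abb
  | abaa => aba => ab
  | aab

ba->b; bba->a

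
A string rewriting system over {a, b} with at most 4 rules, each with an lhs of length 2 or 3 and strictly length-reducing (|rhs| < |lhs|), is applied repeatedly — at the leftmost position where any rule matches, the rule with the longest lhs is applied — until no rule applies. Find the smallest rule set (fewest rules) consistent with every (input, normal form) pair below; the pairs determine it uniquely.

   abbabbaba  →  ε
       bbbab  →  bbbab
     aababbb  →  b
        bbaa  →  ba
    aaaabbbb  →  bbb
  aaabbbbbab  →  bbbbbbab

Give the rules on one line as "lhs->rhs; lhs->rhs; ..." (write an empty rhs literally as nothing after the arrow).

aaa->b; aba->; abb->; baa->a

  | abbabbaba => abbaba => aba => ε
  | bbbab
  | aababbb => abbb => b
  | bbaa => ba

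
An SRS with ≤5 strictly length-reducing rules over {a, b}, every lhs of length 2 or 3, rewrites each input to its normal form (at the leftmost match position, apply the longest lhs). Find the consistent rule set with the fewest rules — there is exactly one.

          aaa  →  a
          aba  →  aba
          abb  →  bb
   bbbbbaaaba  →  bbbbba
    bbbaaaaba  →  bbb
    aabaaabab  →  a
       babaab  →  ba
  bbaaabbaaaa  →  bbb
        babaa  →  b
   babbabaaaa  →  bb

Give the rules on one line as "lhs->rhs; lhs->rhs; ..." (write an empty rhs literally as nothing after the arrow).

aa->; aab->a; abb->bb; bab->b

  | aaa => a
  | aba
  | abb => bb
  | bbbbbaaaba => bbbbbaba => bbbbba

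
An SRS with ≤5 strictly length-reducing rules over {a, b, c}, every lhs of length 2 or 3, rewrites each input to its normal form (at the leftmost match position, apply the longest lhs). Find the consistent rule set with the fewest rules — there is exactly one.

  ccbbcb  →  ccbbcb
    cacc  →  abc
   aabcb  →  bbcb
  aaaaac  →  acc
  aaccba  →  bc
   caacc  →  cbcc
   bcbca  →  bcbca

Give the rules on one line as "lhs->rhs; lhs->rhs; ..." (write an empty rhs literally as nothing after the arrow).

  | ccbbcb
  | cacc => abc
  | aabcb => bbcb
  | aaaaac => baaac => bbac => acc

aa->b; bba->ac; cac->ab; cba->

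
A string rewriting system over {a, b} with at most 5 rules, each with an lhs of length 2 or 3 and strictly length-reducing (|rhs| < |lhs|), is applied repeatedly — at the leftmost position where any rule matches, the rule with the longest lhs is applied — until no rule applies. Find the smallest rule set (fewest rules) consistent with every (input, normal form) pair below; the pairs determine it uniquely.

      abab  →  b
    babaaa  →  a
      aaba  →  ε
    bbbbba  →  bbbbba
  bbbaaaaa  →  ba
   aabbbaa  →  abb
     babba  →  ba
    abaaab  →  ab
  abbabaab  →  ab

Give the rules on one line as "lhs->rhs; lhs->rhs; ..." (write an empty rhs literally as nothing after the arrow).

  | abab => b
  | babaaa => aaa => aa => a
  | aaba => aba => ε
  | bbbbba

aa->a; aba->; baa->; bab->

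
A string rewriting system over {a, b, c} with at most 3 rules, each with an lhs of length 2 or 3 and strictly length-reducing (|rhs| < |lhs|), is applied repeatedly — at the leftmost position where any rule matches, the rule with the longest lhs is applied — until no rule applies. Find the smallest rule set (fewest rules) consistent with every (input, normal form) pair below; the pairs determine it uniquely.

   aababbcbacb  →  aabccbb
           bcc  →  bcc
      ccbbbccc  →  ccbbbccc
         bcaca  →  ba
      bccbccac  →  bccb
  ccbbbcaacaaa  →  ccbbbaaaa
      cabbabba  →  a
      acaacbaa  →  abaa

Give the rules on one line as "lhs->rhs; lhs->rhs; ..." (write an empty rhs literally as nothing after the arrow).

abb->c; ac->; ca->a

  | aababbcbacb => aabccbacb => aabccbb
  | bcc
  | ccbbbccc
  | bcaca => baca => ba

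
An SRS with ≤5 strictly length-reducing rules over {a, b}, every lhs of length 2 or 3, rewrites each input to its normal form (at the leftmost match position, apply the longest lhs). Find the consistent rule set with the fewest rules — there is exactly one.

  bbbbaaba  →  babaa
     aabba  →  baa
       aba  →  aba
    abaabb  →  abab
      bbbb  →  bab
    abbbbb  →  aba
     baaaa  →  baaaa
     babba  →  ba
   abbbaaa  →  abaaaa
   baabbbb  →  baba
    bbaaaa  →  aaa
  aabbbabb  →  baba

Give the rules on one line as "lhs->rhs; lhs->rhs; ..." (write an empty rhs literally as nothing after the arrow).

aab->bb; bb->; bba->; bbb->ba

  | bbbbaaba => babaaba => babbba => babaa
  | aabba => bbba => baa
  | aba
  | abaabb => abbbb => abab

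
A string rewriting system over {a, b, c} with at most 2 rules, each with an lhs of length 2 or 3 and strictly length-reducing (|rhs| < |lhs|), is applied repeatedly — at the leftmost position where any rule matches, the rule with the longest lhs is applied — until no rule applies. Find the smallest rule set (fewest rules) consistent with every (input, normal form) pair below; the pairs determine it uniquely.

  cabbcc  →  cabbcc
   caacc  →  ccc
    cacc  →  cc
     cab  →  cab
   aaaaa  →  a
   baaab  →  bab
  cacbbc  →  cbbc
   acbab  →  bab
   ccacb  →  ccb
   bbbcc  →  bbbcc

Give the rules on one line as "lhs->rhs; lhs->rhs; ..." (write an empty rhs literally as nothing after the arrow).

  | cabbcc
  | caacc => ccc
  | cacc => cc
  | cab

aa->; ac->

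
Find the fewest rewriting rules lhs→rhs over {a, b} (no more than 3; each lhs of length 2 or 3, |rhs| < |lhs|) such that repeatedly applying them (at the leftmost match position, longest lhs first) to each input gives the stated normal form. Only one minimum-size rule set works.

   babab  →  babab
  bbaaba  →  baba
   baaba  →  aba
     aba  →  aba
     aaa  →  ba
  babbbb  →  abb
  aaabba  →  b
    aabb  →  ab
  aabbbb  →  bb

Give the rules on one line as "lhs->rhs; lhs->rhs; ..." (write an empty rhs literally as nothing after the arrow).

  | babab
  | bbaaba => aaaba => baba
  | baaba => bbba => aba
  | aba

aa->b; bba->aa; bbb->ab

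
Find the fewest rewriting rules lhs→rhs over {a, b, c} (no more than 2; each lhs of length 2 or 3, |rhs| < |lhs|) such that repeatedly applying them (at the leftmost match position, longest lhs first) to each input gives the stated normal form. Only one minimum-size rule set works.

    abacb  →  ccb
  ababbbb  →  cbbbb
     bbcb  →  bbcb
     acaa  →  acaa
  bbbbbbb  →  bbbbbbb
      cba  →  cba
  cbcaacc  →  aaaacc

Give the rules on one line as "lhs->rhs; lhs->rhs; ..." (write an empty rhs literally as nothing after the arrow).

aba->c; cbc->aa

  | abacb => ccb
  | ababbbb => cbbbb
  | bbcb
  | acaa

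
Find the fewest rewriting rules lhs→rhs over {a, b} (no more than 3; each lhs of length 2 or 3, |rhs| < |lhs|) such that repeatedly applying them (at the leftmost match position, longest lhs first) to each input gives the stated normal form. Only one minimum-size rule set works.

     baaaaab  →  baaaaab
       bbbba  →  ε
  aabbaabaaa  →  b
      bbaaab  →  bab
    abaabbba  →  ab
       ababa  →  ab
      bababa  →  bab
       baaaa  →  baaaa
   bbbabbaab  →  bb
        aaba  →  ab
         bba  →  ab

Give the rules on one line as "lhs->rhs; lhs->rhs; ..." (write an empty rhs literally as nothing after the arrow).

aba->b; abb->; bba->ab

  | baaaaab
  | bbbba => bbab => abb => ε
  | aabbaabaaa => aaabaaa => aabaa => aba => b
  | bbaaab => abaab => bab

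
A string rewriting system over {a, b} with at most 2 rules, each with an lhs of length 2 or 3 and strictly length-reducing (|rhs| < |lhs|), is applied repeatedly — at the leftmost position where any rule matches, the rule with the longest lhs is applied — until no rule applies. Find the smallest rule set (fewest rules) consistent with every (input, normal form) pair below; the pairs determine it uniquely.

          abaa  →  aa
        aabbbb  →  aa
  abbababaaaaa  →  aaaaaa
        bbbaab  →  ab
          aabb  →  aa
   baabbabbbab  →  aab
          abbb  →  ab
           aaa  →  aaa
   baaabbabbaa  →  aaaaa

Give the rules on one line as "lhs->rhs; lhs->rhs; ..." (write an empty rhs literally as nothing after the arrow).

  | abaa => aa
  | aabbbb => aabb => aa
  | abbababaaaaa => aababaaaaa => aabaaaaa => aaaaaa
  | bbbaab => baab => ab

ba->; bb->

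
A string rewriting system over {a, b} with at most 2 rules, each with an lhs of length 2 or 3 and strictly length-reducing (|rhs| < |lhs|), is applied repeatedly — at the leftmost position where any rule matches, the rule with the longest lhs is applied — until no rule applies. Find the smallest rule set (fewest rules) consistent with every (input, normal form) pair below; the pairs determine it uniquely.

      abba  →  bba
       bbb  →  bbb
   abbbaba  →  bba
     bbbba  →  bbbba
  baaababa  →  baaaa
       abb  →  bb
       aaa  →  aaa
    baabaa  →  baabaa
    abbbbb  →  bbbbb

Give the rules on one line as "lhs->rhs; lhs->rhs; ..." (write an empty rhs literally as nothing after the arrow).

abb->bb; bab->

  | abba => bba
  | bbb
  | abbbaba => bbbaba => bba
  | bbbba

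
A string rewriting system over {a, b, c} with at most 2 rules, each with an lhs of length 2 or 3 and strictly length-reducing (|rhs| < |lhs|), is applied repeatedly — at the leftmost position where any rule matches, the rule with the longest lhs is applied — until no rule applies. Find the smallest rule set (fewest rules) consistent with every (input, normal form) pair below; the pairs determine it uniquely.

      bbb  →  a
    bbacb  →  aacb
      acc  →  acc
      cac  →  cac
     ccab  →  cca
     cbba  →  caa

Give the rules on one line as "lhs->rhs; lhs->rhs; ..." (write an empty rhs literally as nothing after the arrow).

  | bbb => ab => a
  | bbacb => aacb
  | acc
  | cac

ab->a; bb->a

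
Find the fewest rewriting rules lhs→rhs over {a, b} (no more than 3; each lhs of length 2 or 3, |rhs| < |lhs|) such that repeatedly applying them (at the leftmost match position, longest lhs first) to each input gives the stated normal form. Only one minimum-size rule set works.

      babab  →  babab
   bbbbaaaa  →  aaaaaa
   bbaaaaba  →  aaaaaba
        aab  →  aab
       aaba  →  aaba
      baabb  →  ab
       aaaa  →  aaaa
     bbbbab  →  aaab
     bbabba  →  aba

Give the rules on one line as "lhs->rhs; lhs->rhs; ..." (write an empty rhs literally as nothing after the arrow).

abb->b; baa->aa; bba->aa

  | babab
  | bbbbaaaa => bbaaaaa => aaaaaa
  | bbaaaaba => aaaaaba
  | aab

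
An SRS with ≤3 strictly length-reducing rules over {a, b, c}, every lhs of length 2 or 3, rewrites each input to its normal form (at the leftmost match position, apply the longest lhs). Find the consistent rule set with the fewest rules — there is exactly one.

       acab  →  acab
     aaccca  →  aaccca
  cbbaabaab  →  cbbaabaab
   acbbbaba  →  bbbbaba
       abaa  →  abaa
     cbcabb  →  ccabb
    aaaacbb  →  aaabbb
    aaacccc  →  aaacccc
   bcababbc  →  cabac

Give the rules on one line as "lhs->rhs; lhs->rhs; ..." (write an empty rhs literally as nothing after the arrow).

acb->bb; bc->c

  | acab
  | aaccca
  | cbbaabaab
  | acbbbaba => bbbbaba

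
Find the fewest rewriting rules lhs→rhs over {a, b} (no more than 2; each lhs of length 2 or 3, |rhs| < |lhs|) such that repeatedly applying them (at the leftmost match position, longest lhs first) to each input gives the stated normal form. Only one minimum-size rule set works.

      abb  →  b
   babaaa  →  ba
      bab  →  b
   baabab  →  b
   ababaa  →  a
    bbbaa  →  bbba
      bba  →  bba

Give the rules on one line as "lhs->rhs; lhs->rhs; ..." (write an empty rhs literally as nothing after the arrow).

  | abb => b
  | babaaa => baaa => baa => ba
  | bab => b
  | baabab => babab => bab => b

aa->a; ab->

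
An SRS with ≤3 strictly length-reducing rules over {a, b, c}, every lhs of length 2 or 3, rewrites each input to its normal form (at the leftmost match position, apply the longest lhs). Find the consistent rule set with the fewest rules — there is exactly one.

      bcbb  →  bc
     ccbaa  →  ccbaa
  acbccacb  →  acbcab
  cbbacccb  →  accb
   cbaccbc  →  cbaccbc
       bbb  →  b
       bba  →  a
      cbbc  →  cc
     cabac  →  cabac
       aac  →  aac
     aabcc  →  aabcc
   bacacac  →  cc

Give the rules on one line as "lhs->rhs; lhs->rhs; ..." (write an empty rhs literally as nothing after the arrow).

aaa->bc; bb->; cac->a

  | bcbb => bc
  | ccbaa
  | acbccacb => acbcab
  | cbbacccb => cacccb => accb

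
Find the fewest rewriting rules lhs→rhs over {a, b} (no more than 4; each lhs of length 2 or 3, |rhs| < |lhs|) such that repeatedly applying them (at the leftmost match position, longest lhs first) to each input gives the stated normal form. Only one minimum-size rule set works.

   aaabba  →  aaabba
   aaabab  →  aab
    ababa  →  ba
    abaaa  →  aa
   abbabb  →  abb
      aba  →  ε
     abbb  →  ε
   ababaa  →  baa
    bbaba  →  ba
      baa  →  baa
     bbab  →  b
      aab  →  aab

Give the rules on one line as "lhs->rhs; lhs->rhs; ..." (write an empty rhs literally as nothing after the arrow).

aba->; bab->; bbb->ba

  | aaabba
  | aaabab => aab
  | ababa => ba
  | abaaa => aa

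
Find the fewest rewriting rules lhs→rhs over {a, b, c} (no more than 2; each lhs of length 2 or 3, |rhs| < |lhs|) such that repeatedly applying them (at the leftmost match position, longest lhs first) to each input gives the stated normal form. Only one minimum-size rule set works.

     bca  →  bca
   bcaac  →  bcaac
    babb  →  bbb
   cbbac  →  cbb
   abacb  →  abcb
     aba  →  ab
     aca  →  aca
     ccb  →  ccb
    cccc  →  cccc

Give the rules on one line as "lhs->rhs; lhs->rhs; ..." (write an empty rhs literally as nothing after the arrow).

  | bca
  | bcaac
  | babb => bbb
  | cbbac => cbbc => cbb

ba->b; bbc->bb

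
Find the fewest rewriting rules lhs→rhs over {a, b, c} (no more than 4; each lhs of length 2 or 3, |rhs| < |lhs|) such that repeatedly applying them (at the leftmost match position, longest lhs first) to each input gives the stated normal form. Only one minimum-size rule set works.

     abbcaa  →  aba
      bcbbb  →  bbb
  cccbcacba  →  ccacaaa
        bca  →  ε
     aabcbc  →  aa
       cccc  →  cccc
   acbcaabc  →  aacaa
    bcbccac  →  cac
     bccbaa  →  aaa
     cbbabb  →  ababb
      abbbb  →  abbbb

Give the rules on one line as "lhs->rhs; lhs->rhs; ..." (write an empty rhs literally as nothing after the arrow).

bc->; bca->; cb->a

  | abbcaa => aba
  | bcbbb => bbb
  | cccbcacba => ccacacba => ccacaaa
  | bca => ε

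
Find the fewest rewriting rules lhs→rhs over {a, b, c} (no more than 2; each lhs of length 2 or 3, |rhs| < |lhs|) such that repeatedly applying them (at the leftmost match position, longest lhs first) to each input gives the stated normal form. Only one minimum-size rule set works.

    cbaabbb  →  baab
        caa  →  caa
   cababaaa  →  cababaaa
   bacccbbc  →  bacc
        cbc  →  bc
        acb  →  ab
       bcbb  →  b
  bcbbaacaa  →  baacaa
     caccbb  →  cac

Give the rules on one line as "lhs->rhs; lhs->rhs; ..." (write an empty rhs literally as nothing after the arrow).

  | cbaabbb => baabbb => baacb => baab
  | caa
  | cababaaa
  | bacccbbc => baccbbc => bacbbc => babbc => bacc

bb->c; cb->b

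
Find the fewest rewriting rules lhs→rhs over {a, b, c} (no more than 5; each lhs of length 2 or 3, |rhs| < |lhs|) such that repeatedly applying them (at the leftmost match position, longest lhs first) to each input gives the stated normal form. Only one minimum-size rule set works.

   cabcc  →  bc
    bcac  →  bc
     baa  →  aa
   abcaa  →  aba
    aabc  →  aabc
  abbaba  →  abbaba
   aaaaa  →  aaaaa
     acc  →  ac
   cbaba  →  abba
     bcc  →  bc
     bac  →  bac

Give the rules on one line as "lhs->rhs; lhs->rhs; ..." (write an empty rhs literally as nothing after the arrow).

  | cabcc => bcc => bc
  | bcac => bc
  | baa => aa
  | abcaa => aba

baa->aa; ca->; cba->ab; cc->c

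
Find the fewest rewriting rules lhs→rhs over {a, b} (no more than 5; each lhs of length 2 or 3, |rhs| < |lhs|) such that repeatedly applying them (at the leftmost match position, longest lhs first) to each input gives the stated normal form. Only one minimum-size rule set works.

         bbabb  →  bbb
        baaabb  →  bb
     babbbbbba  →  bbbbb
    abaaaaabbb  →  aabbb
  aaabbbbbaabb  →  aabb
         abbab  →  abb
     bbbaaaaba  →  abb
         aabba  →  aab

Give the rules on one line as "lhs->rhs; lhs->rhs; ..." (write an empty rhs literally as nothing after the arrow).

aaa->ba; aba->bb; ba->; baa->aa

  | bbabb => bbb
  | baaabb => aaabb => babb => bb
  | babbbbbba => bbbbbba => bbbbb
  | abaaaaabbb => bbaaaabbb => baaaabbb => aaaabbb => baabbb => aabbb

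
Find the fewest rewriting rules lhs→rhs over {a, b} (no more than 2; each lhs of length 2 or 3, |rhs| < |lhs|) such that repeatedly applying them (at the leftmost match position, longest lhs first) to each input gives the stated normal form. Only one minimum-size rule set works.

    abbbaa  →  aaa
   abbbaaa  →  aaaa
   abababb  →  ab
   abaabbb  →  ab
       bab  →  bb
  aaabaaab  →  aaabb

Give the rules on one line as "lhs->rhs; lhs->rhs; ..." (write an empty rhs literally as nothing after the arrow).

  | abbbaa => aaa
  | abbbaaa => aaaa
  | abababb => abbabb => abbbb => ab
  | abaabbb => ababbb => abbbb => ab

ba->b; bbb->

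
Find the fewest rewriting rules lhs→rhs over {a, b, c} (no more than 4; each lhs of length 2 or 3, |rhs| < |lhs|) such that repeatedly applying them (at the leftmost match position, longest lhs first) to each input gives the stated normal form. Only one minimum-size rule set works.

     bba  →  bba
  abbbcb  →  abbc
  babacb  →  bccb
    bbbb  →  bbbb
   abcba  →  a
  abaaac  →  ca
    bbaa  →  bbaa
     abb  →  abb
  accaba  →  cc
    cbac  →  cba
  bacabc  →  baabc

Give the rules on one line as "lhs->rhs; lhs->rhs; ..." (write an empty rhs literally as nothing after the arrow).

aba->c; ac->; bac->ba; bcb->c

  | bba
  | abbbcb => abbc
  | babacb => bccb
  | bbbb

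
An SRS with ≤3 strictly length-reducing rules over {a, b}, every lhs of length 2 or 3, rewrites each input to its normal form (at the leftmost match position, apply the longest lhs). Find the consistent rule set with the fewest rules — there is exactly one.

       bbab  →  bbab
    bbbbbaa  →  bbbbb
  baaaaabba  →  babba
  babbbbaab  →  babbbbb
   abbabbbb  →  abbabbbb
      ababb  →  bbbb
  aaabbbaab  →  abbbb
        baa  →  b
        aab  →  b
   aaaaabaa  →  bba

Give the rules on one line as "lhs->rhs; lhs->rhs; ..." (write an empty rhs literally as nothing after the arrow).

  | bbab
  | bbbbbaa => bbbbb
  | baaaaabba => baaabba => babba
  | babbbbaab => babbbbb

aa->; aba->bb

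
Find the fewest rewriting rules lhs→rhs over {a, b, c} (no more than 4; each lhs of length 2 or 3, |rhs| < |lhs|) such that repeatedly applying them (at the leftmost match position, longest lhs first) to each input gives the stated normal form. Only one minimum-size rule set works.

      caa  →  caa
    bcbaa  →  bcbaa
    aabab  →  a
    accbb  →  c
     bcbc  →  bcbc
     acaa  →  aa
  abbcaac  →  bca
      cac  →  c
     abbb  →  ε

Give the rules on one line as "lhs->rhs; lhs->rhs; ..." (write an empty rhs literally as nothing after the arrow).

ab->; ac->; bb->

  | caa
  | bcbaa
  | aabab => aab => a
  | accbb => cbb => c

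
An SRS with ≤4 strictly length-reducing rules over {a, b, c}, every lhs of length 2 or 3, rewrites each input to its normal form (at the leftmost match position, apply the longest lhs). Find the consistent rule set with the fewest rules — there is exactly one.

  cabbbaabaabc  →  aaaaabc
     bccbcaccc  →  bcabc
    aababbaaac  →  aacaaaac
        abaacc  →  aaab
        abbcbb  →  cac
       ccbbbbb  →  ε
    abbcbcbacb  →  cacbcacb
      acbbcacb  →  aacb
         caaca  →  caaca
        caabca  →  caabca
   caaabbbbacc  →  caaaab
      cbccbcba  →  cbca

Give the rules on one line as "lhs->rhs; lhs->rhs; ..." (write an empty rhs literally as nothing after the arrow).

  | cabbbaabaabc => ccabaabaabc => babaabaabc => abaabaabc => aaabaabc => aaaaabc
  | bccbcaccc => bbbcaccc => bcaccc => bcabc
  | aababbaaac => aaabbaaac => aacaaaac
  | abaacc => aaacc => aaab

abb->ca; ba->a; bb->; cc->b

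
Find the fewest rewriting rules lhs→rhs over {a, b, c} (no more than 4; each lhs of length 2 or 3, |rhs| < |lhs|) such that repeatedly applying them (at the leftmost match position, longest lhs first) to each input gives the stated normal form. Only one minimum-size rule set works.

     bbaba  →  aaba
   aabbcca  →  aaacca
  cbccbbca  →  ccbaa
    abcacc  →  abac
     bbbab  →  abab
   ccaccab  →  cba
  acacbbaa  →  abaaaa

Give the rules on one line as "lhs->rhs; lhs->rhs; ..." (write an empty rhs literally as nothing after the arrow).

bb->a; bc->c; cab->; cac->ba

  | bbaba => aaba
  | aabbcca => aaacca
  | cbccbbca => cccbbca => cccaca => ccbaa
  | abcacc => acacc => abac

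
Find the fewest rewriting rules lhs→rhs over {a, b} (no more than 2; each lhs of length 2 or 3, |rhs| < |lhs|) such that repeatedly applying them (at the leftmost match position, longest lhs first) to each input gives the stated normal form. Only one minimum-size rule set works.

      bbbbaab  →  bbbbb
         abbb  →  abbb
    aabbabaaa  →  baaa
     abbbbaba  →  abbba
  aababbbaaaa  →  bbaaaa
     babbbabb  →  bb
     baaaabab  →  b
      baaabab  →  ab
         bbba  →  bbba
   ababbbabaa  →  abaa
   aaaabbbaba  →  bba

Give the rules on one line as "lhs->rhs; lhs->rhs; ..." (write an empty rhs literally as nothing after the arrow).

  | bbbbaab => bbbbb
  | abbb
  | aabbabaaa => bbabaaa => baaa
  | abbbbaba => abbba

aab->b; bab->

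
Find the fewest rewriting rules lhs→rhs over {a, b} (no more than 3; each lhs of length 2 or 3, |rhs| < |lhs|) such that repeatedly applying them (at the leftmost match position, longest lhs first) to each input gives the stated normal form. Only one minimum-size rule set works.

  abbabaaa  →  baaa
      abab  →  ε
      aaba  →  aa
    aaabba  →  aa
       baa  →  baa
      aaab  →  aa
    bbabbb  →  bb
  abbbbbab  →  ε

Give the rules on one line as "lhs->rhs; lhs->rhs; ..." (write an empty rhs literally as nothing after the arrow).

  | abbabaaa => babaaa => baaa
  | abab => ab => ε
  | aaba => aa
  | aaabba => aaba => aa

ab->; bba->a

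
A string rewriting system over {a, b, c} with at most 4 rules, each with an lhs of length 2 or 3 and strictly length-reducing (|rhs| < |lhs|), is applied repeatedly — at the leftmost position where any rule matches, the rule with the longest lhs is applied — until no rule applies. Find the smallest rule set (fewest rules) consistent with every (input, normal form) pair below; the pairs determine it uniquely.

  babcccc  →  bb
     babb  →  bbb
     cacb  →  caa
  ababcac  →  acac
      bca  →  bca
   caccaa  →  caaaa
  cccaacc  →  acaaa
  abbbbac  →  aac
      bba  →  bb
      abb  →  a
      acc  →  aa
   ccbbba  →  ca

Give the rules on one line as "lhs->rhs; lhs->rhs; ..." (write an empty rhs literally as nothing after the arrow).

  | babcccc => bbcccc => bbacc => bbcc => bba => bb
  | babb => bbb
  | cacb => caa
  | ababcac => cabcac => cccac => acac

ab->c; ba->b; cb->a; cc->a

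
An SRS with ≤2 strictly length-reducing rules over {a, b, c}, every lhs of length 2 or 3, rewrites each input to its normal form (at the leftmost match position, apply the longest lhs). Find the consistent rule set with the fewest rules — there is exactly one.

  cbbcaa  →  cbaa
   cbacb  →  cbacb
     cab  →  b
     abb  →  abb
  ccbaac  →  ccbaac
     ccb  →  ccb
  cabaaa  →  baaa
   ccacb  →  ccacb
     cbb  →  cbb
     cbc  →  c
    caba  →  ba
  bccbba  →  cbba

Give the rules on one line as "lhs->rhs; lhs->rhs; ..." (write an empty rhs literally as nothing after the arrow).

  | cbbcaa => cbaa
  | cbacb
  | cab => b
  | abb

bc->; cab->b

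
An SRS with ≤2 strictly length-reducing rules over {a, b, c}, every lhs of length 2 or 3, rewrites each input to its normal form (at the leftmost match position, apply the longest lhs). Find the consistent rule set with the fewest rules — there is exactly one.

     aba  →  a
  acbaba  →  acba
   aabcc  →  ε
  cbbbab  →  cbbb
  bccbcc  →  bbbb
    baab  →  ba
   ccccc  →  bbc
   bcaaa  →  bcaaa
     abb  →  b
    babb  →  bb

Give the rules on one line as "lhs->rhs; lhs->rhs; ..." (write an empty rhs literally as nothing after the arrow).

  | aba => a
  | acbaba => acba
  | aabcc => acc => ab => ε
  | cbbbab => cbbb

ab->; cc->b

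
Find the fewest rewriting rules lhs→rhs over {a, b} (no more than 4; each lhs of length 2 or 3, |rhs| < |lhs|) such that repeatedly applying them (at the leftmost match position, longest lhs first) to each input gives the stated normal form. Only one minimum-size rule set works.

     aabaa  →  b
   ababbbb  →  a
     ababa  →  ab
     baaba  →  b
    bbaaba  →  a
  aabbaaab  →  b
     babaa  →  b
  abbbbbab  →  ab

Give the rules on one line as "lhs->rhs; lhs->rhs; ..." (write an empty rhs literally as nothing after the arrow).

aa->b; ba->b; bab->b; bb->

  | aabaa => bbaa => aa => b
  | ababbbb => abbbb => abb => a
  | ababa => aba => ab
  | baaba => baba => ba => b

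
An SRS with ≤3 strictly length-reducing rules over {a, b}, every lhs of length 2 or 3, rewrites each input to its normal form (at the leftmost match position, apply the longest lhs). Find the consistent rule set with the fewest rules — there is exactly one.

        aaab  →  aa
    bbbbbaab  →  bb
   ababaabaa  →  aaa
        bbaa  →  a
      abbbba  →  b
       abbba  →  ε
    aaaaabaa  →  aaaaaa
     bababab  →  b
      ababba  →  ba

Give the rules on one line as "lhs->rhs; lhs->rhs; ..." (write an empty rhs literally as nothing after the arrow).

  | aaab => aa
  | bbbbbaab => bbbab => bb
  | ababaabaa => abaabaa => aabaa => aaa
  | bbaa => a

ab->; bba->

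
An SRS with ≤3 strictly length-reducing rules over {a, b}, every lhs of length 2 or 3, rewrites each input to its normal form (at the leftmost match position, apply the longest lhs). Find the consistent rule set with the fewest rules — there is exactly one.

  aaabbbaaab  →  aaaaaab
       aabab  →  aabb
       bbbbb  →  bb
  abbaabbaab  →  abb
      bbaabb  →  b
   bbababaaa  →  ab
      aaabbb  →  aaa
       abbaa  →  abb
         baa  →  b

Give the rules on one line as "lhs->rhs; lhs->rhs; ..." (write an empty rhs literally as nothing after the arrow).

  | aaabbbaaab => aaaaaab
  | aabab => aabb
  | bbbbb => bb
  | abbaabbaab => abbabbaab => abbbbaab => abaab => abab => abb

ba->b; bbb->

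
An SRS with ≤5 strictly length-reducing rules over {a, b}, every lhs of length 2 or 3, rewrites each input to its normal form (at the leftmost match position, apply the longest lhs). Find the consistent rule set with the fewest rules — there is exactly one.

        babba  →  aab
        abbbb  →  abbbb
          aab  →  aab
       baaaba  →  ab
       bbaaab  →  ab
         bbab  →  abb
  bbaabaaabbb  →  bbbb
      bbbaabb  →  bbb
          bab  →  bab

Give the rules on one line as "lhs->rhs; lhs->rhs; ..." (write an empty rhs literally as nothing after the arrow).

  | babba => baab => aab
  | abbbb
  | aab
  | baaaba => aaaba => bba => ab

aaa->b; aba->; baa->aa; bba->ab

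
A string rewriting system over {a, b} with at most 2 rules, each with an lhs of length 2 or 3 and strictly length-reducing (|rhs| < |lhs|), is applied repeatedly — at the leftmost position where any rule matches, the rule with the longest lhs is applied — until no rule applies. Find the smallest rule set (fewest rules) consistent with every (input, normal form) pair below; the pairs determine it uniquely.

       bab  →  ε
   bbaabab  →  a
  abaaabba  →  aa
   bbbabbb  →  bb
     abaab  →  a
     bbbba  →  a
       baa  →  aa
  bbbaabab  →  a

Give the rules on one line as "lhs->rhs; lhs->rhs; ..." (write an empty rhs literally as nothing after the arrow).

  | bab => ab => ε
  | bbaabab => baabab => aabab => aab => a
  | abaaabba => aaabba => aaba => aa
  | bbbabbb => bbabbb => babbb => abbb => bb

ab->; ba->a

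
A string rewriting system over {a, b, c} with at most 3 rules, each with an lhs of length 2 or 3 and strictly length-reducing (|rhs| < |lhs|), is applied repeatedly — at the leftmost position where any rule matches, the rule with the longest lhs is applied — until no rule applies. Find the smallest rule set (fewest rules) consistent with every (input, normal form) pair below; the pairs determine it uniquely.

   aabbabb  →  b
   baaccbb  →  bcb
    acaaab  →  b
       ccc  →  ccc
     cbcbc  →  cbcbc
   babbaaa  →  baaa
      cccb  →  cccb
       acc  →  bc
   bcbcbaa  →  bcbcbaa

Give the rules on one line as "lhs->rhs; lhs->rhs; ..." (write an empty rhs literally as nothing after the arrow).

  | aabbabb => abbabb => bbabb => babb => bbb => bb => b
  | baaccbb => babcbb => bbcbb => bcbb => bcb
  | acaaab => baaab => baab => bab => bb => b
  | ccc

ab->b; ac->b; bb->b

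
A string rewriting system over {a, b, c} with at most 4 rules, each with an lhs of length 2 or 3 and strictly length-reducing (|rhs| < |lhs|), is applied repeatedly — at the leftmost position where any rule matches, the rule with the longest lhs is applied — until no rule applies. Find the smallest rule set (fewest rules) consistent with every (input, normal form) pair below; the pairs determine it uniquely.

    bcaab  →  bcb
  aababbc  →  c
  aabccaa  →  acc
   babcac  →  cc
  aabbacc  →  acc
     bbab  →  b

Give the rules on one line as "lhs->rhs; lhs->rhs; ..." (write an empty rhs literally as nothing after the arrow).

ab->; bab->; ca->c

  | bcaab => bcab => bcb
  | aababbc => aabbc => abc => c
  | aabccaa => accaa => acca => acc
  | babcac => cac => cc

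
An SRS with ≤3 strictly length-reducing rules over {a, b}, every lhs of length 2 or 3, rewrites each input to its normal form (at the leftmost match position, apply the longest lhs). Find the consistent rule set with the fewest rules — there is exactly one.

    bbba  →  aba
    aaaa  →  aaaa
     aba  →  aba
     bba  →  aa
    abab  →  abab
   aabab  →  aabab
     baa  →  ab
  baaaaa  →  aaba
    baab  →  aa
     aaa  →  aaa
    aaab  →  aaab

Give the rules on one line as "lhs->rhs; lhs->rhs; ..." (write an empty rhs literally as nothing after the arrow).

  | bbba => aba
  | aaaa
  | aba
  | bba => aa

baa->ab; bb->a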